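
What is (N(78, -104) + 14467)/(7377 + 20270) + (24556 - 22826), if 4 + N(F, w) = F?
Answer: 47843851/27647 ≈ 1730.5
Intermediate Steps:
N(F, w) = -4 + F
(N(78, -104) + 14467)/(7377 + 20270) + (24556 - 22826) = ((-4 + 78) + 14467)/(7377 + 20270) + (24556 - 22826) = (74 + 14467)/27647 + 1730 = 14541*(1/27647) + 1730 = 14541/27647 + 1730 = 47843851/27647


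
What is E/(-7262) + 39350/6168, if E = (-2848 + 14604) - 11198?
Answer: 70579489/11198004 ≈ 6.3029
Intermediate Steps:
E = 558 (E = 11756 - 11198 = 558)
E/(-7262) + 39350/6168 = 558/(-7262) + 39350/6168 = 558*(-1/7262) + 39350*(1/6168) = -279/3631 + 19675/3084 = 70579489/11198004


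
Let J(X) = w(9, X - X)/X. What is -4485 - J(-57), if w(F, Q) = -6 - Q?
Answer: -85217/19 ≈ -4485.1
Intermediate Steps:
J(X) = -6/X (J(X) = (-6 - (X - X))/X = (-6 - 1*0)/X = (-6 + 0)/X = -6/X)
-4485 - J(-57) = -4485 - (-6)/(-57) = -4485 - (-6)*(-1)/57 = -4485 - 1*2/19 = -4485 - 2/19 = -85217/19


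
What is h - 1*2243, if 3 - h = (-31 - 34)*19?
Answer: -1005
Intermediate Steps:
h = 1238 (h = 3 - (-31 - 34)*19 = 3 - (-65)*19 = 3 - 1*(-1235) = 3 + 1235 = 1238)
h - 1*2243 = 1238 - 1*2243 = 1238 - 2243 = -1005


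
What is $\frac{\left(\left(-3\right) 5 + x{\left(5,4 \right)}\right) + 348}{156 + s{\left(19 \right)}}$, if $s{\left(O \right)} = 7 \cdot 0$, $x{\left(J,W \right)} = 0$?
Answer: $\frac{111}{52} \approx 2.1346$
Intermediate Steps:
$s{\left(O \right)} = 0$
$\frac{\left(\left(-3\right) 5 + x{\left(5,4 \right)}\right) + 348}{156 + s{\left(19 \right)}} = \frac{\left(\left(-3\right) 5 + 0\right) + 348}{156 + 0} = \frac{\left(-15 + 0\right) + 348}{156} = \left(-15 + 348\right) \frac{1}{156} = 333 \cdot \frac{1}{156} = \frac{111}{52}$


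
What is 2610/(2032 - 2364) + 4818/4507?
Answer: -5081847/748162 ≈ -6.7924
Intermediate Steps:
2610/(2032 - 2364) + 4818/4507 = 2610/(-332) + 4818*(1/4507) = 2610*(-1/332) + 4818/4507 = -1305/166 + 4818/4507 = -5081847/748162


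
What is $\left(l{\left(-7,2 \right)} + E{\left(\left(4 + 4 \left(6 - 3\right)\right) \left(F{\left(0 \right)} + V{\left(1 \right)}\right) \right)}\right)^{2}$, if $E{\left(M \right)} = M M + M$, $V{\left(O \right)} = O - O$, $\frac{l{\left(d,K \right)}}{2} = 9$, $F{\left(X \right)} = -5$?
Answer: $40170244$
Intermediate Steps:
$l{\left(d,K \right)} = 18$ ($l{\left(d,K \right)} = 2 \cdot 9 = 18$)
$V{\left(O \right)} = 0$
$E{\left(M \right)} = M + M^{2}$ ($E{\left(M \right)} = M^{2} + M = M + M^{2}$)
$\left(l{\left(-7,2 \right)} + E{\left(\left(4 + 4 \left(6 - 3\right)\right) \left(F{\left(0 \right)} + V{\left(1 \right)}\right) \right)}\right)^{2} = \left(18 + \left(4 + 4 \left(6 - 3\right)\right) \left(-5 + 0\right) \left(1 + \left(4 + 4 \left(6 - 3\right)\right) \left(-5 + 0\right)\right)\right)^{2} = \left(18 + \left(4 + 4 \cdot 3\right) \left(-5\right) \left(1 + \left(4 + 4 \cdot 3\right) \left(-5\right)\right)\right)^{2} = \left(18 + \left(4 + 12\right) \left(-5\right) \left(1 + \left(4 + 12\right) \left(-5\right)\right)\right)^{2} = \left(18 + 16 \left(-5\right) \left(1 + 16 \left(-5\right)\right)\right)^{2} = \left(18 - 80 \left(1 - 80\right)\right)^{2} = \left(18 - -6320\right)^{2} = \left(18 + 6320\right)^{2} = 6338^{2} = 40170244$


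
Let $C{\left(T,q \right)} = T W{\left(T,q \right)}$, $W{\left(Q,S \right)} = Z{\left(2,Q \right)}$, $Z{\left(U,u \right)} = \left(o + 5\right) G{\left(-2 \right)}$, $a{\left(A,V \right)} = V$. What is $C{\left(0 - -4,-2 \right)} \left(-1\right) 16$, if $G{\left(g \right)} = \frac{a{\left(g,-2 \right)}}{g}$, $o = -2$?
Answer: $-192$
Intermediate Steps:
$G{\left(g \right)} = - \frac{2}{g}$
$Z{\left(U,u \right)} = 3$ ($Z{\left(U,u \right)} = \left(-2 + 5\right) \left(- \frac{2}{-2}\right) = 3 \left(\left(-2\right) \left(- \frac{1}{2}\right)\right) = 3 \cdot 1 = 3$)
$W{\left(Q,S \right)} = 3$
$C{\left(T,q \right)} = 3 T$ ($C{\left(T,q \right)} = T 3 = 3 T$)
$C{\left(0 - -4,-2 \right)} \left(-1\right) 16 = 3 \left(0 - -4\right) \left(-1\right) 16 = 3 \left(0 + 4\right) \left(-1\right) 16 = 3 \cdot 4 \left(-1\right) 16 = 12 \left(-1\right) 16 = \left(-12\right) 16 = -192$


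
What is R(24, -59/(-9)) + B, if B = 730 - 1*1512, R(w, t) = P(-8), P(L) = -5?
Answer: -787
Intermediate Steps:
R(w, t) = -5
B = -782 (B = 730 - 1512 = -782)
R(24, -59/(-9)) + B = -5 - 782 = -787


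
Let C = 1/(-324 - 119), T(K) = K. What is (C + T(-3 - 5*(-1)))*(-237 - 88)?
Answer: -287625/443 ≈ -649.27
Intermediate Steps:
C = -1/443 (C = 1/(-443) = -1/443 ≈ -0.0022573)
(C + T(-3 - 5*(-1)))*(-237 - 88) = (-1/443 + (-3 - 5*(-1)))*(-237 - 88) = (-1/443 + (-3 + 5))*(-325) = (-1/443 + 2)*(-325) = (885/443)*(-325) = -287625/443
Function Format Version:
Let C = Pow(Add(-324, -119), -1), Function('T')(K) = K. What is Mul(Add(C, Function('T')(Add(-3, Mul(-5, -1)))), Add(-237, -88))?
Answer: Rational(-287625, 443) ≈ -649.27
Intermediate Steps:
C = Rational(-1, 443) (C = Pow(-443, -1) = Rational(-1, 443) ≈ -0.0022573)
Mul(Add(C, Function('T')(Add(-3, Mul(-5, -1)))), Add(-237, -88)) = Mul(Add(Rational(-1, 443), Add(-3, Mul(-5, -1))), Add(-237, -88)) = Mul(Add(Rational(-1, 443), Add(-3, 5)), -325) = Mul(Add(Rational(-1, 443), 2), -325) = Mul(Rational(885, 443), -325) = Rational(-287625, 443)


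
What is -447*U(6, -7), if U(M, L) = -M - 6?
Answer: 5364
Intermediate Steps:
U(M, L) = -6 - M
-447*U(6, -7) = -447*(-6 - 1*6) = -447*(-6 - 6) = -447*(-12) = 5364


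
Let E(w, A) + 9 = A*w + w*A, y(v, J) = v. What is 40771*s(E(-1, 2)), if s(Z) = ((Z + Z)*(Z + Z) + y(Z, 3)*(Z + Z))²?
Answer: 41920579116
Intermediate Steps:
E(w, A) = -9 + 2*A*w (E(w, A) = -9 + (A*w + w*A) = -9 + (A*w + A*w) = -9 + 2*A*w)
s(Z) = 36*Z⁴ (s(Z) = ((Z + Z)*(Z + Z) + Z*(Z + Z))² = ((2*Z)*(2*Z) + Z*(2*Z))² = (4*Z² + 2*Z²)² = (6*Z²)² = 36*Z⁴)
40771*s(E(-1, 2)) = 40771*(36*(-9 + 2*2*(-1))⁴) = 40771*(36*(-9 - 4)⁴) = 40771*(36*(-13)⁴) = 40771*(36*28561) = 40771*1028196 = 41920579116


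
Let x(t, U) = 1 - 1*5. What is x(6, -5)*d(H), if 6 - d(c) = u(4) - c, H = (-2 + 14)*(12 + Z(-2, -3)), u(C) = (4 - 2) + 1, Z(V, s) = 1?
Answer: -636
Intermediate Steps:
x(t, U) = -4 (x(t, U) = 1 - 5 = -4)
u(C) = 3 (u(C) = 2 + 1 = 3)
H = 156 (H = (-2 + 14)*(12 + 1) = 12*13 = 156)
d(c) = 3 + c (d(c) = 6 - (3 - c) = 6 + (-3 + c) = 3 + c)
x(6, -5)*d(H) = -4*(3 + 156) = -4*159 = -636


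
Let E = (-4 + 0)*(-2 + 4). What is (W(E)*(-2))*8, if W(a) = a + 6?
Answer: 32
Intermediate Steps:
E = -8 (E = -4*2 = -8)
W(a) = 6 + a
(W(E)*(-2))*8 = ((6 - 8)*(-2))*8 = -2*(-2)*8 = 4*8 = 32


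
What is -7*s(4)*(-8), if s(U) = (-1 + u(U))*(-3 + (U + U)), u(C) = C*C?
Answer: 4200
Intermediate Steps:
u(C) = C²
s(U) = (-1 + U²)*(-3 + 2*U) (s(U) = (-1 + U²)*(-3 + (U + U)) = (-1 + U²)*(-3 + 2*U))
-7*s(4)*(-8) = -7*(3 - 3*4² - 2*4 + 2*4³)*(-8) = -7*(3 - 3*16 - 8 + 2*64)*(-8) = -7*(3 - 48 - 8 + 128)*(-8) = -7*75*(-8) = -525*(-8) = 4200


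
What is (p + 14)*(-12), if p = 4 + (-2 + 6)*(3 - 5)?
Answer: -120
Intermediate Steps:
p = -4 (p = 4 + 4*(-2) = 4 - 8 = -4)
(p + 14)*(-12) = (-4 + 14)*(-12) = 10*(-12) = -120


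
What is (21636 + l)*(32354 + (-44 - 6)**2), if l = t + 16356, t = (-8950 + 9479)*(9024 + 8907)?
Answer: 331931755314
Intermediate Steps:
t = 9485499 (t = 529*17931 = 9485499)
l = 9501855 (l = 9485499 + 16356 = 9501855)
(21636 + l)*(32354 + (-44 - 6)**2) = (21636 + 9501855)*(32354 + (-44 - 6)**2) = 9523491*(32354 + (-50)**2) = 9523491*(32354 + 2500) = 9523491*34854 = 331931755314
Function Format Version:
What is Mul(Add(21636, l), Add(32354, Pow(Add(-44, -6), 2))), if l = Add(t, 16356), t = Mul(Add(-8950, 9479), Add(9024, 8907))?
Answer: 331931755314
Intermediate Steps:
t = 9485499 (t = Mul(529, 17931) = 9485499)
l = 9501855 (l = Add(9485499, 16356) = 9501855)
Mul(Add(21636, l), Add(32354, Pow(Add(-44, -6), 2))) = Mul(Add(21636, 9501855), Add(32354, Pow(Add(-44, -6), 2))) = Mul(9523491, Add(32354, Pow(-50, 2))) = Mul(9523491, Add(32354, 2500)) = Mul(9523491, 34854) = 331931755314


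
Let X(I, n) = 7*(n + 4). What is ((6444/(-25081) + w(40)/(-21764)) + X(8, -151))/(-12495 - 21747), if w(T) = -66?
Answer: 93638583251/3115239478988 ≈ 0.030058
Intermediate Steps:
X(I, n) = 28 + 7*n (X(I, n) = 7*(4 + n) = 28 + 7*n)
((6444/(-25081) + w(40)/(-21764)) + X(8, -151))/(-12495 - 21747) = ((6444/(-25081) - 66/(-21764)) + (28 + 7*(-151)))/(-12495 - 21747) = ((6444*(-1/25081) - 66*(-1/21764)) + (28 - 1057))/(-34242) = ((-6444/25081 + 33/10882) - 1029)*(-1/34242) = (-69295935/272931442 - 1029)*(-1/34242) = -280915749753/272931442*(-1/34242) = 93638583251/3115239478988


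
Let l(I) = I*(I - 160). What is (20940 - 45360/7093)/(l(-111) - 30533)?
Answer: -37120515/801509 ≈ -46.313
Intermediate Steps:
l(I) = I*(-160 + I)
(20940 - 45360/7093)/(l(-111) - 30533) = (20940 - 45360/7093)/(-111*(-160 - 111) - 30533) = (20940 - 45360*1/7093)/(-111*(-271) - 30533) = (20940 - 45360/7093)/(30081 - 30533) = (148482060/7093)/(-452) = (148482060/7093)*(-1/452) = -37120515/801509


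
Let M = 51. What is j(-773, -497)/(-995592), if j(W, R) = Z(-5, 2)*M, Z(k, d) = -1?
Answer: 17/331864 ≈ 5.1226e-5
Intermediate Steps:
j(W, R) = -51 (j(W, R) = -1*51 = -51)
j(-773, -497)/(-995592) = -51/(-995592) = -51*(-1/995592) = 17/331864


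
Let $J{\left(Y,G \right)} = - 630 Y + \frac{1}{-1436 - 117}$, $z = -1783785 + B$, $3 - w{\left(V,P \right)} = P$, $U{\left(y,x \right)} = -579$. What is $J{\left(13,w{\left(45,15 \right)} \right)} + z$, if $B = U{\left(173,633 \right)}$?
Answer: $- \frac{2783836363}{1553} \approx -1.7926 \cdot 10^{6}$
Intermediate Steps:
$B = -579$
$w{\left(V,P \right)} = 3 - P$
$z = -1784364$ ($z = -1783785 - 579 = -1784364$)
$J{\left(Y,G \right)} = - \frac{1}{1553} - 630 Y$ ($J{\left(Y,G \right)} = - 630 Y + \frac{1}{-1553} = - 630 Y - \frac{1}{1553} = - \frac{1}{1553} - 630 Y$)
$J{\left(13,w{\left(45,15 \right)} \right)} + z = \left(- \frac{1}{1553} - 8190\right) - 1784364 = - \frac{12719071}{1553} - 1784364 = - \frac{2783836363}{1553}$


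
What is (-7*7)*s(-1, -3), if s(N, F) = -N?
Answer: -49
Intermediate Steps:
(-7*7)*s(-1, -3) = (-7*7)*(-1*(-1)) = -49*1 = -49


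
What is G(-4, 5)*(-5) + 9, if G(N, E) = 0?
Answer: 9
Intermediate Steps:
G(-4, 5)*(-5) + 9 = 0*(-5) + 9 = 0 + 9 = 9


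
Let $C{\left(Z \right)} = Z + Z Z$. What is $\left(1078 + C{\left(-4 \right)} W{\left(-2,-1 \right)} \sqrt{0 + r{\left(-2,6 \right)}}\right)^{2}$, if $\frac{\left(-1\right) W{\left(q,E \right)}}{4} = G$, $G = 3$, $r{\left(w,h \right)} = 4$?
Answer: $624100$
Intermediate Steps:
$C{\left(Z \right)} = Z + Z^{2}$
$W{\left(q,E \right)} = -12$ ($W{\left(q,E \right)} = \left(-4\right) 3 = -12$)
$\left(1078 + C{\left(-4 \right)} W{\left(-2,-1 \right)} \sqrt{0 + r{\left(-2,6 \right)}}\right)^{2} = \left(1078 + - 4 \left(1 - 4\right) \left(-12\right) \sqrt{0 + 4}\right)^{2} = \left(1078 + \left(-4\right) \left(-3\right) \left(-12\right) \sqrt{4}\right)^{2} = \left(1078 + 12 \left(-12\right) 2\right)^{2} = \left(1078 - 288\right)^{2} = 790^{2} = 624100$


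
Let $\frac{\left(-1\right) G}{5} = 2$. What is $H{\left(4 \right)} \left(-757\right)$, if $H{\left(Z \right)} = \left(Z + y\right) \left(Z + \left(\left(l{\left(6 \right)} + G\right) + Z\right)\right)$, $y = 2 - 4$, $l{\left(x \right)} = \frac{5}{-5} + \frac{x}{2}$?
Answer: $0$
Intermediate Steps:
$l{\left(x \right)} = -1 + \frac{x}{2}$ ($l{\left(x \right)} = 5 \left(- \frac{1}{5}\right) + x \frac{1}{2} = -1 + \frac{x}{2}$)
$G = -10$ ($G = \left(-5\right) 2 = -10$)
$y = -2$ ($y = 2 - 4 = -2$)
$H{\left(Z \right)} = \left(-8 + 2 Z\right) \left(-2 + Z\right)$ ($H{\left(Z \right)} = \left(Z - 2\right) \left(Z + \left(\left(\left(-1 + \frac{1}{2} \cdot 6\right) - 10\right) + Z\right)\right) = \left(-2 + Z\right) \left(Z + \left(\left(\left(-1 + 3\right) - 10\right) + Z\right)\right) = \left(-2 + Z\right) \left(Z + \left(\left(2 - 10\right) + Z\right)\right) = \left(-2 + Z\right) \left(Z + \left(-8 + Z\right)\right) = \left(-2 + Z\right) \left(-8 + 2 Z\right) = \left(-8 + 2 Z\right) \left(-2 + Z\right)$)
$H{\left(4 \right)} \left(-757\right) = \left(16 - 48 + 2 \cdot 4^{2}\right) \left(-757\right) = \left(16 - 48 + 2 \cdot 16\right) \left(-757\right) = \left(16 - 48 + 32\right) \left(-757\right) = 0 \left(-757\right) = 0$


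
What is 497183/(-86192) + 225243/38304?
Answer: 2569771/22927072 ≈ 0.11208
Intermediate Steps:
497183/(-86192) + 225243/38304 = 497183*(-1/86192) + 225243*(1/38304) = -497183/86192 + 25027/4256 = 2569771/22927072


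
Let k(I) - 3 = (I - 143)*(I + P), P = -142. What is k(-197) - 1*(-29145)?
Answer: 144408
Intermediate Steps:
k(I) = 3 + (-143 + I)*(-142 + I) (k(I) = 3 + (I - 143)*(I - 142) = 3 + (-143 + I)*(-142 + I))
k(-197) - 1*(-29145) = (20309 + (-197)**2 - 285*(-197)) - 1*(-29145) = (20309 + 38809 + 56145) + 29145 = 115263 + 29145 = 144408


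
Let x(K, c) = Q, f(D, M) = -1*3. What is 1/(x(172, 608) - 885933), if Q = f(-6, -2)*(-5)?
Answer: -1/885918 ≈ -1.1288e-6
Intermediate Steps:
f(D, M) = -3
Q = 15 (Q = -3*(-5) = 15)
x(K, c) = 15
1/(x(172, 608) - 885933) = 1/(15 - 885933) = 1/(-885918) = -1/885918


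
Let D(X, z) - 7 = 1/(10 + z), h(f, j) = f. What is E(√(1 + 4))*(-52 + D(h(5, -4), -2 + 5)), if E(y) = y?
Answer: -584*√5/13 ≈ -100.45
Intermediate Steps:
D(X, z) = 7 + 1/(10 + z)
E(√(1 + 4))*(-52 + D(h(5, -4), -2 + 5)) = √(1 + 4)*(-52 + (71 + 7*(-2 + 5))/(10 + (-2 + 5))) = √5*(-52 + (71 + 7*3)/(10 + 3)) = √5*(-52 + (71 + 21)/13) = √5*(-52 + (1/13)*92) = √5*(-52 + 92/13) = √5*(-584/13) = -584*√5/13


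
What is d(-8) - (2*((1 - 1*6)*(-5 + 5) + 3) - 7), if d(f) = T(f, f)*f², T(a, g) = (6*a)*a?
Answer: 24577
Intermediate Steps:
T(a, g) = 6*a²
d(f) = 6*f⁴ (d(f) = (6*f²)*f² = 6*f⁴)
d(-8) - (2*((1 - 1*6)*(-5 + 5) + 3) - 7) = 6*(-8)⁴ - (2*((1 - 1*6)*(-5 + 5) + 3) - 7) = 6*4096 - (2*((1 - 6)*0 + 3) - 7) = 24576 - (2*(-5*0 + 3) - 7) = 24576 - (2*(0 + 3) - 7) = 24576 - (2*3 - 7) = 24576 - (6 - 7) = 24576 - 1*(-1) = 24576 + 1 = 24577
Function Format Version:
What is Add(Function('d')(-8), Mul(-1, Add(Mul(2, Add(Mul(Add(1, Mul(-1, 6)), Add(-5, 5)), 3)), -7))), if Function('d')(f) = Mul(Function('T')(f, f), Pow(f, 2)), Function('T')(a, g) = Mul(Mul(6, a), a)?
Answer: 24577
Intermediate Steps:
Function('T')(a, g) = Mul(6, Pow(a, 2))
Function('d')(f) = Mul(6, Pow(f, 4)) (Function('d')(f) = Mul(Mul(6, Pow(f, 2)), Pow(f, 2)) = Mul(6, Pow(f, 4)))
Add(Function('d')(-8), Mul(-1, Add(Mul(2, Add(Mul(Add(1, Mul(-1, 6)), Add(-5, 5)), 3)), -7))) = Add(Mul(6, Pow(-8, 4)), Mul(-1, Add(Mul(2, Add(Mul(Add(1, Mul(-1, 6)), Add(-5, 5)), 3)), -7))) = Add(Mul(6, 4096), Mul(-1, Add(Mul(2, Add(Mul(Add(1, -6), 0), 3)), -7))) = Add(24576, Mul(-1, Add(Mul(2, Add(Mul(-5, 0), 3)), -7))) = Add(24576, Mul(-1, Add(Mul(2, Add(0, 3)), -7))) = Add(24576, Mul(-1, Add(Mul(2, 3), -7))) = Add(24576, Mul(-1, Add(6, -7))) = Add(24576, Mul(-1, -1)) = Add(24576, 1) = 24577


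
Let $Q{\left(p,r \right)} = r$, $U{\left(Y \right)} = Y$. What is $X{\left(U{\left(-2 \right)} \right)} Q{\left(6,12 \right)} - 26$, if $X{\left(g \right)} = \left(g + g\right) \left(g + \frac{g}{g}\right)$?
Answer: $22$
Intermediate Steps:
$X{\left(g \right)} = 2 g \left(1 + g\right)$ ($X{\left(g \right)} = 2 g \left(g + 1\right) = 2 g \left(1 + g\right)$)
$X{\left(U{\left(-2 \right)} \right)} Q{\left(6,12 \right)} - 26 = 2 \left(-2\right) \left(1 - 2\right) 12 - 26 = 2 \left(-2\right) \left(-1\right) 12 - 26 = 4 \cdot 12 - 26 = 48 - 26 = 22$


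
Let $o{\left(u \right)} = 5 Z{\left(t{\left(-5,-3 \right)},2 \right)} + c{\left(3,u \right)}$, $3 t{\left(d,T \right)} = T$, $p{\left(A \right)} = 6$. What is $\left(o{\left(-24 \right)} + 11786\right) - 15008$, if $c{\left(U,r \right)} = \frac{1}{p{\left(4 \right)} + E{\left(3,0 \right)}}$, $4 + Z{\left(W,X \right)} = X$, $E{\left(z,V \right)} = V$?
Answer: $- \frac{19391}{6} \approx -3231.8$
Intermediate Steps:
$t{\left(d,T \right)} = \frac{T}{3}$
$Z{\left(W,X \right)} = -4 + X$
$c{\left(U,r \right)} = \frac{1}{6}$ ($c{\left(U,r \right)} = \frac{1}{6 + 0} = \frac{1}{6}$)
$o{\left(u \right)} = - \frac{59}{6}$ ($o{\left(u \right)} = 5 \left(-4 + 2\right) + \frac{1}{6} = 5 \left(-2\right) + \frac{1}{6} = -10 + \frac{1}{6} = - \frac{59}{6}$)
$\left(o{\left(-24 \right)} + 11786\right) - 15008 = \left(- \frac{59}{6} + 11786\right) - 15008 = \frac{70657}{6} - 15008 = - \frac{19391}{6}$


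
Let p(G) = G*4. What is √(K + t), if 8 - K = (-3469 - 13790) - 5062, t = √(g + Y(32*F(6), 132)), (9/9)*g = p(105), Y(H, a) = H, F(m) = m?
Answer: √(22329 + 6*√17) ≈ 149.51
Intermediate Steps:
p(G) = 4*G
g = 420 (g = 4*105 = 420)
t = 6*√17 (t = √(420 + 32*6) = √(420 + 192) = √612 = 6*√17 ≈ 24.739)
K = 22329 (K = 8 - ((-3469 - 13790) - 5062) = 8 - (-17259 - 5062) = 8 - 1*(-22321) = 8 + 22321 = 22329)
√(K + t) = √(22329 + 6*√17)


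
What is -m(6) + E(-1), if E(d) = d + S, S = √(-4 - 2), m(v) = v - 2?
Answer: -5 + I*√6 ≈ -5.0 + 2.4495*I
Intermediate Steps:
m(v) = -2 + v
S = I*√6 (S = √(-6) = I*√6 ≈ 2.4495*I)
E(d) = d + I*√6
-m(6) + E(-1) = -(-2 + 6) + (-1 + I*√6) = -1*4 + (-1 + I*√6) = -4 + (-1 + I*√6) = -5 + I*√6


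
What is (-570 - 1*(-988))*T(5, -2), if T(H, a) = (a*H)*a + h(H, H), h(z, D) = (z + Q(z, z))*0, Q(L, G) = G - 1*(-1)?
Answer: 8360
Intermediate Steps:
Q(L, G) = 1 + G (Q(L, G) = G + 1 = 1 + G)
h(z, D) = 0 (h(z, D) = (z + (1 + z))*0 = (1 + 2*z)*0 = 0)
T(H, a) = H*a**2 (T(H, a) = (a*H)*a + 0 = (H*a)*a + 0 = H*a**2 + 0 = H*a**2)
(-570 - 1*(-988))*T(5, -2) = (-570 - 1*(-988))*(5*(-2)**2) = (-570 + 988)*(5*4) = 418*20 = 8360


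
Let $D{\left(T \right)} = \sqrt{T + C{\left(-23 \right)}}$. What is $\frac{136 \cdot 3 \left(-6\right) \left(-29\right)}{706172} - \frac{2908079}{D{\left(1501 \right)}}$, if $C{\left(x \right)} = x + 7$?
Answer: $\frac{17748}{176543} - \frac{2908079 \sqrt{165}}{495} \approx -75465.0$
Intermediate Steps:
$C{\left(x \right)} = 7 + x$
$D{\left(T \right)} = \sqrt{-16 + T}$ ($D{\left(T \right)} = \sqrt{T + \left(7 - 23\right)} = \sqrt{T - 16} = \sqrt{-16 + T}$)
$\frac{136 \cdot 3 \left(-6\right) \left(-29\right)}{706172} - \frac{2908079}{D{\left(1501 \right)}} = \frac{136 \cdot 3 \left(-6\right) \left(-29\right)}{706172} - \frac{2908079}{\sqrt{-16 + 1501}} = 136 \left(-18\right) \left(-29\right) \frac{1}{706172} - \frac{2908079}{\sqrt{1485}} = \left(-2448\right) \left(-29\right) \frac{1}{706172} - \frac{2908079}{3 \sqrt{165}} = 70992 \cdot \frac{1}{706172} - 2908079 \frac{\sqrt{165}}{495} = \frac{17748}{176543} - \frac{2908079 \sqrt{165}}{495}$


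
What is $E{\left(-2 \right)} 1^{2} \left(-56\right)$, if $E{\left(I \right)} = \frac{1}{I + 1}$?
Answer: $56$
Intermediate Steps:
$E{\left(I \right)} = \frac{1}{1 + I}$
$E{\left(-2 \right)} 1^{2} \left(-56\right) = \frac{1^{2}}{1 - 2} \left(-56\right) = \frac{1}{-1} \cdot 1 \left(-56\right) = \left(-1\right) 1 \left(-56\right) = \left(-1\right) \left(-56\right) = 56$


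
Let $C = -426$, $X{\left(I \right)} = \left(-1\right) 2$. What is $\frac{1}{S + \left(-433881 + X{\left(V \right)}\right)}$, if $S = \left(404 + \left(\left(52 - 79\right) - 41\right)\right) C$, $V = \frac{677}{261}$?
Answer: $- \frac{1}{577019} \approx -1.733 \cdot 10^{-6}$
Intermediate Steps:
$V = \frac{677}{261}$ ($V = 677 \cdot \frac{1}{261} = \frac{677}{261} \approx 2.5939$)
$X{\left(I \right)} = -2$
$S = -143136$ ($S = \left(404 + \left(\left(52 - 79\right) - 41\right)\right) \left(-426\right) = \left(404 - 68\right) \left(-426\right) = 336 \left(-426\right) = -143136$)
$\frac{1}{S + \left(-433881 + X{\left(V \right)}\right)} = \frac{1}{-143136 - 433883} = \frac{1}{-577019} = - \frac{1}{577019}$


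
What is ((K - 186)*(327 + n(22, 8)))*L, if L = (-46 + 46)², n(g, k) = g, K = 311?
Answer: 0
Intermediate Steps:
L = 0 (L = 0² = 0)
((K - 186)*(327 + n(22, 8)))*L = ((311 - 186)*(327 + 22))*0 = (125*349)*0 = 43625*0 = 0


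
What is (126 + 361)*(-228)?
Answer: -111036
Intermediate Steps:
(126 + 361)*(-228) = 487*(-228) = -111036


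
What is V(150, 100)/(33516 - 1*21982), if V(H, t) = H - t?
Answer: 25/5767 ≈ 0.0043350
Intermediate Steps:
V(150, 100)/(33516 - 1*21982) = (150 - 1*100)/(33516 - 1*21982) = (150 - 100)/(33516 - 21982) = 50/11534 = 50*(1/11534) = 25/5767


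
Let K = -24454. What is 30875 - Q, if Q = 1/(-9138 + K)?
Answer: 1037153001/33592 ≈ 30875.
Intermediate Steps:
Q = -1/33592 (Q = 1/(-9138 - 24454) = 1/(-33592) = -1/33592 ≈ -2.9769e-5)
30875 - Q = 30875 - 1*(-1/33592) = 30875 + 1/33592 = 1037153001/33592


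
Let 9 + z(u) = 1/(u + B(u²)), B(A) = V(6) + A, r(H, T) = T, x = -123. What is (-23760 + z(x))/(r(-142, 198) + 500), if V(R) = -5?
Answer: -178279384/5235349 ≈ -34.053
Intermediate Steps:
B(A) = -5 + A
z(u) = -9 + 1/(-5 + u + u²) (z(u) = -9 + 1/(u + (-5 + u²)) = -9 + 1/(-5 + u + u²))
(-23760 + z(x))/(r(-142, 198) + 500) = (-23760 + (46 - 9*(-123) - 9*(-123)²)/(-5 - 123 + (-123)²))/(198 + 500) = (-23760 + (46 + 1107 - 9*15129)/(-5 - 123 + 15129))/698 = (-23760 + (46 + 1107 - 136161)/15001)*(1/698) = (-23760 + (1/15001)*(-135008))*(1/698) = (-23760 - 135008/15001)*(1/698) = -356558768/15001*1/698 = -178279384/5235349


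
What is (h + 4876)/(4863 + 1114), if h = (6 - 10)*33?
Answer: 4744/5977 ≈ 0.79371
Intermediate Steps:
h = -132 (h = -4*33 = -132)
(h + 4876)/(4863 + 1114) = (-132 + 4876)/(4863 + 1114) = 4744/5977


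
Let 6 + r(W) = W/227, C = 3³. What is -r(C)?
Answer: 1335/227 ≈ 5.8811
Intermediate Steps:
C = 27
r(W) = -6 + W/227
-r(C) = -(-6 + (1/227)*27) = -(-6 + 27/227) = -1*(-1335/227) = 1335/227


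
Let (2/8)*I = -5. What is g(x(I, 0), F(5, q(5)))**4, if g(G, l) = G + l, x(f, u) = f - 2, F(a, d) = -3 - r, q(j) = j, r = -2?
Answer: 279841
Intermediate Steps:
I = -20 (I = 4*(-5) = -20)
F(a, d) = -1 (F(a, d) = -3 - 1*(-2) = -3 + 2 = -1)
x(f, u) = -2 + f
g(x(I, 0), F(5, q(5)))**4 = ((-2 - 20) - 1)**4 = (-22 - 1)**4 = (-23)**4 = 279841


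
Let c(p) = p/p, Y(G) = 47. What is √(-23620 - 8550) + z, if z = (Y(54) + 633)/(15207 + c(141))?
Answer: 85/1901 + I*√32170 ≈ 0.044713 + 179.36*I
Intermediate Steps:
c(p) = 1
z = 85/1901 (z = (47 + 633)/(15207 + 1) = 680/15208 = 680*(1/15208) = 85/1901 ≈ 0.044713)
√(-23620 - 8550) + z = √(-23620 - 8550) + 85/1901 = √(-32170) + 85/1901 = I*√32170 + 85/1901 = 85/1901 + I*√32170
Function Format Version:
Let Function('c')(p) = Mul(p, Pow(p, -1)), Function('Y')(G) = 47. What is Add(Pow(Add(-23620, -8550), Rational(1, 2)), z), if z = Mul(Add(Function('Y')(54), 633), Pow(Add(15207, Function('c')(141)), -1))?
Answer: Add(Rational(85, 1901), Mul(I, Pow(32170, Rational(1, 2)))) ≈ Add(0.044713, Mul(179.36, I))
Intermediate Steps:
Function('c')(p) = 1
z = Rational(85, 1901) (z = Mul(Add(47, 633), Pow(Add(15207, 1), -1)) = Mul(680, Pow(15208, -1)) = Mul(680, Rational(1, 15208)) = Rational(85, 1901) ≈ 0.044713)
Add(Pow(Add(-23620, -8550), Rational(1, 2)), z) = Add(Pow(Add(-23620, -8550), Rational(1, 2)), Rational(85, 1901)) = Add(Pow(-32170, Rational(1, 2)), Rational(85, 1901)) = Add(Mul(I, Pow(32170, Rational(1, 2))), Rational(85, 1901)) = Add(Rational(85, 1901), Mul(I, Pow(32170, Rational(1, 2))))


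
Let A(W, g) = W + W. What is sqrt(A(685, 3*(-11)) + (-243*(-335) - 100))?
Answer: 5*sqrt(3307) ≈ 287.53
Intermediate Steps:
A(W, g) = 2*W
sqrt(A(685, 3*(-11)) + (-243*(-335) - 100)) = sqrt(2*685 + (-243*(-335) - 100)) = sqrt(1370 + (81405 - 100)) = sqrt(1370 + 81305) = sqrt(82675) = 5*sqrt(3307)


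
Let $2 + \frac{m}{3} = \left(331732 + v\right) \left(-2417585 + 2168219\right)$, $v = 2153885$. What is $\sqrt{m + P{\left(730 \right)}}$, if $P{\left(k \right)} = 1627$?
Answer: $i \sqrt{1859485104845} \approx 1.3636 \cdot 10^{6} i$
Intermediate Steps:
$m = -1859485106472$ ($m = -6 + 3 \left(331732 + 2153885\right) \left(-2417585 + 2168219\right) = -6 + 3 \cdot 2485617 \left(-249366\right) = -6 + 3 \left(-619828368822\right) = -6 - 1859485106466 = -1859485106472$)
$\sqrt{m + P{\left(730 \right)}} = \sqrt{-1859485106472 + 1627} = \sqrt{-1859485104845} = i \sqrt{1859485104845}$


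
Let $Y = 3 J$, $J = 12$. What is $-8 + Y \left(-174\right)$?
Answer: $-6272$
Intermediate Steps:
$Y = 36$ ($Y = 3 \cdot 12 = 36$)
$-8 + Y \left(-174\right) = -8 + 36 \left(-174\right) = -8 - 6264 = -6272$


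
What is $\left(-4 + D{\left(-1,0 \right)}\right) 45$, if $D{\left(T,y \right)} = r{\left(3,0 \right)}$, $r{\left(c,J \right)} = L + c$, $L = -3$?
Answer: $-180$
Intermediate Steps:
$r{\left(c,J \right)} = -3 + c$
$D{\left(T,y \right)} = 0$ ($D{\left(T,y \right)} = -3 + 3 = 0$)
$\left(-4 + D{\left(-1,0 \right)}\right) 45 = \left(-4 + 0\right) 45 = \left(-4\right) 45 = -180$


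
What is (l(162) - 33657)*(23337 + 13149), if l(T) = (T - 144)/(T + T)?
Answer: -1228007275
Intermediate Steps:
l(T) = (-144 + T)/(2*T) (l(T) = (-144 + T)/((2*T)) = (-144 + T)*(1/(2*T)) = (-144 + T)/(2*T))
(l(162) - 33657)*(23337 + 13149) = ((½)*(-144 + 162)/162 - 33657)*(23337 + 13149) = ((½)*(1/162)*18 - 33657)*36486 = (1/18 - 33657)*36486 = -605825/18*36486 = -1228007275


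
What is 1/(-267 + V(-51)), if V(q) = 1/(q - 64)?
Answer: -115/30706 ≈ -0.0037452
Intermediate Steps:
V(q) = 1/(-64 + q)
1/(-267 + V(-51)) = 1/(-267 + 1/(-64 - 51)) = 1/(-267 + 1/(-115)) = 1/(-267 - 1/115) = 1/(-30706/115) = -115/30706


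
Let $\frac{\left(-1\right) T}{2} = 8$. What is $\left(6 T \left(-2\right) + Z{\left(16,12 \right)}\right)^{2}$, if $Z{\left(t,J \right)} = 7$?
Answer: $39601$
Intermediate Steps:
$T = -16$ ($T = \left(-2\right) 8 = -16$)
$\left(6 T \left(-2\right) + Z{\left(16,12 \right)}\right)^{2} = \left(6 \left(-16\right) \left(-2\right) + 7\right)^{2} = \left(\left(-96\right) \left(-2\right) + 7\right)^{2} = \left(192 + 7\right)^{2} = 199^{2} = 39601$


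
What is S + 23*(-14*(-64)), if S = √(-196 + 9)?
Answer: 20608 + I*√187 ≈ 20608.0 + 13.675*I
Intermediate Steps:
S = I*√187 (S = √(-187) = I*√187 ≈ 13.675*I)
S + 23*(-14*(-64)) = I*√187 + 23*(-14*(-64)) = I*√187 + 23*896 = I*√187 + 20608 = 20608 + I*√187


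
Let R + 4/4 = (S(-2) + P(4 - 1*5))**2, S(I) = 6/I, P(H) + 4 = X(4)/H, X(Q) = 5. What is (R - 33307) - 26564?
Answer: -59728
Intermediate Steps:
P(H) = -4 + 5/H
R = 143 (R = -1 + (6/(-2) + (-4 + 5/(4 - 1*5)))**2 = -1 + (6*(-1/2) + (-4 + 5/(4 - 5)))**2 = -1 + (-3 + (-4 + 5/(-1)))**2 = -1 + (-3 + (-4 + 5*(-1)))**2 = -1 + (-3 + (-4 - 5))**2 = -1 + (-3 - 9)**2 = -1 + (-12)**2 = -1 + 144 = 143)
(R - 33307) - 26564 = (143 - 33307) - 26564 = -33164 - 26564 = -59728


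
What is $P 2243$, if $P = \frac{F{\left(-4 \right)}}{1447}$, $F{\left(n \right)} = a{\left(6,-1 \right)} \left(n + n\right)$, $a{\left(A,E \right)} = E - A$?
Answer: $\frac{125608}{1447} \approx 86.806$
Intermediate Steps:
$F{\left(n \right)} = - 14 n$ ($F{\left(n \right)} = \left(-1 - 6\right) \left(n + n\right) = \left(-1 - 6\right) 2 n = - 7 \cdot 2 n = - 14 n$)
$P = \frac{56}{1447}$ ($P = \frac{\left(-14\right) \left(-4\right)}{1447} = 56 \cdot \frac{1}{1447} = \frac{56}{1447} \approx 0.038701$)
$P 2243 = \frac{56}{1447} \cdot 2243 = \frac{125608}{1447}$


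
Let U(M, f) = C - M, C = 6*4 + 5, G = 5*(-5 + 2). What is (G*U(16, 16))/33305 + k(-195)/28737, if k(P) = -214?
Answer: -2546197/191417157 ≈ -0.013302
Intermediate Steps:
G = -15 (G = 5*(-3) = -15)
C = 29 (C = 24 + 5 = 29)
U(M, f) = 29 - M
(G*U(16, 16))/33305 + k(-195)/28737 = -15*(29 - 1*16)/33305 - 214/28737 = -15*(29 - 16)*(1/33305) - 214*1/28737 = -15*13*(1/33305) - 214/28737 = -195*1/33305 - 214/28737 = -39/6661 - 214/28737 = -2546197/191417157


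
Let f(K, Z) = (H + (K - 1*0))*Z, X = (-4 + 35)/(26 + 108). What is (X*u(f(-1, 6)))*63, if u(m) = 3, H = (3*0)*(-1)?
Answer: 5859/134 ≈ 43.724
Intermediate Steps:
H = 0 (H = 0*(-1) = 0)
X = 31/134 ≈ 0.23134
f(K, Z) = K*Z (f(K, Z) = (0 + (K - 1*0))*Z = (0 + (K + 0))*Z = (0 + K)*Z = K*Z)
(X*u(f(-1, 6)))*63 = ((31/134)*3)*63 = (93/134)*63 = 5859/134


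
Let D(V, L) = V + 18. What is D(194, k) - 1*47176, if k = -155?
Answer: -46964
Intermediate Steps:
D(V, L) = 18 + V
D(194, k) - 1*47176 = (18 + 194) - 1*47176 = 212 - 47176 = -46964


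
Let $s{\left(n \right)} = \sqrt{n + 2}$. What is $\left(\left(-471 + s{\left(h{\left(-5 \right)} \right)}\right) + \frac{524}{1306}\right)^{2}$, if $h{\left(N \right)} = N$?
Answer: $\frac{94432625374}{426409} - \frac{614602 i \sqrt{3}}{653} \approx 2.2146 \cdot 10^{5} - 1630.2 i$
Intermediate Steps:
$s{\left(n \right)} = \sqrt{2 + n}$
$\left(\left(-471 + s{\left(h{\left(-5 \right)} \right)}\right) + \frac{524}{1306}\right)^{2} = \left(\left(-471 + \sqrt{2 - 5}\right) + \frac{524}{1306}\right)^{2} = \left(\left(-471 + \sqrt{-3}\right) + 524 \cdot \frac{1}{1306}\right)^{2} = \left(\left(-471 + i \sqrt{3}\right) + \frac{262}{653}\right)^{2} = \left(- \frac{307301}{653} + i \sqrt{3}\right)^{2}$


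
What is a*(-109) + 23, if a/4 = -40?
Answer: 17463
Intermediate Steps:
a = -160 (a = 4*(-40) = -160)
a*(-109) + 23 = -160*(-109) + 23 = 17440 + 23 = 17463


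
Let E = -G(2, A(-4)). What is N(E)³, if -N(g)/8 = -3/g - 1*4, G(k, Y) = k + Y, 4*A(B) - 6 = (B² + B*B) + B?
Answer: 8998912/343 ≈ 26236.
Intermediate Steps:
A(B) = 3/2 + B²/2 + B/4 (A(B) = 3/2 + ((B² + B*B) + B)/4 = 3/2 + ((B² + B²) + B)/4 = 3/2 + (2*B² + B)/4 = 3/2 + (B + 2*B²)/4 = 3/2 + (B²/2 + B/4) = 3/2 + B²/2 + B/4)
G(k, Y) = Y + k
E = -21/2 (E = -((3/2 + (½)*(-4)² + (¼)*(-4)) + 2) = -((3/2 + (½)*16 - 1) + 2) = -((3/2 + 8 - 1) + 2) = -(17/2 + 2) = -1*21/2 = -21/2 ≈ -10.500)
N(g) = 32 + 24/g (N(g) = -8*(-3/g - 1*4) = -8*(-3/g - 4) = -8*(-4 - 3/g) = 32 + 24/g)
N(E)³ = (32 + 24/(-21/2))³ = (32 + 24*(-2/21))³ = (32 - 16/7)³ = (208/7)³ = 8998912/343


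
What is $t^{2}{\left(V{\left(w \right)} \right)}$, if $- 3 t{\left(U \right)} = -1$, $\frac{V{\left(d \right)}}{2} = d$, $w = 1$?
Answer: $\frac{1}{9} \approx 0.11111$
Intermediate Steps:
$V{\left(d \right)} = 2 d$
$t{\left(U \right)} = \frac{1}{3}$ ($t{\left(U \right)} = \left(- \frac{1}{3}\right) \left(-1\right) = \frac{1}{3}$)
$t^{2}{\left(V{\left(w \right)} \right)} = \left(\frac{1}{3}\right)^{2} = \frac{1}{9}$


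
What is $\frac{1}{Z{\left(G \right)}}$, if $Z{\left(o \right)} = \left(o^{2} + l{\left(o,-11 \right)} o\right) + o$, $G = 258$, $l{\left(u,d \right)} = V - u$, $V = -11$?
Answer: $- \frac{1}{2580} \approx -0.0003876$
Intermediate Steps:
$l{\left(u,d \right)} = -11 - u$
$Z{\left(o \right)} = o + o^{2} + o \left(-11 - o\right)$ ($Z{\left(o \right)} = \left(o^{2} + \left(-11 - o\right) o\right) + o = \left(o^{2} + o \left(-11 - o\right)\right) + o = o + o^{2} + o \left(-11 - o\right)$)
$\frac{1}{Z{\left(G \right)}} = \frac{1}{\left(-10\right) 258} = \frac{1}{-2580} = - \frac{1}{2580}$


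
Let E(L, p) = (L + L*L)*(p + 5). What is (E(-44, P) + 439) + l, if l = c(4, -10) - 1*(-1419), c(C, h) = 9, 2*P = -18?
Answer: -5701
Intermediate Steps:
P = -9 (P = (1/2)*(-18) = -9)
l = 1428 (l = 9 - 1*(-1419) = 9 + 1419 = 1428)
E(L, p) = (5 + p)*(L + L**2) (E(L, p) = (L + L**2)*(5 + p) = (5 + p)*(L + L**2))
(E(-44, P) + 439) + l = (-44*(5 - 9 + 5*(-44) - 44*(-9)) + 439) + 1428 = (-44*(5 - 9 - 220 + 396) + 439) + 1428 = (-44*172 + 439) + 1428 = (-7568 + 439) + 1428 = -7129 + 1428 = -5701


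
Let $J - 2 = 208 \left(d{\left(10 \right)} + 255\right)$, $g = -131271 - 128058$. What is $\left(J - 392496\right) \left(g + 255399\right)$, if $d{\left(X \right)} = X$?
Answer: $1325879820$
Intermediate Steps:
$g = -259329$ ($g = -131271 - 128058 = -259329$)
$J = 55122$ ($J = 2 + 208 \left(10 + 255\right) = 2 + 208 \cdot 265 = 2 + 55120 = 55122$)
$\left(J - 392496\right) \left(g + 255399\right) = \left(55122 - 392496\right) \left(-259329 + 255399\right) = \left(-337374\right) \left(-3930\right) = 1325879820$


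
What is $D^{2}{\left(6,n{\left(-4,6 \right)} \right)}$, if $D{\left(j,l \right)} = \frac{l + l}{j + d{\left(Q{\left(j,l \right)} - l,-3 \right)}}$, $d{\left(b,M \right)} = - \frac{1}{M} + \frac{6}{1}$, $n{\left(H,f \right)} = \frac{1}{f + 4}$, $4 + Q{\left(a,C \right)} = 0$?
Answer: $\frac{9}{34225} \approx 0.00026297$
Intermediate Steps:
$Q{\left(a,C \right)} = -4$ ($Q{\left(a,C \right)} = -4 + 0 = -4$)
$n{\left(H,f \right)} = \frac{1}{4 + f}$
$d{\left(b,M \right)} = 6 - \frac{1}{M}$ ($d{\left(b,M \right)} = - \frac{1}{M} + 6 \cdot 1 = - \frac{1}{M} + 6 = 6 - \frac{1}{M}$)
$D{\left(j,l \right)} = \frac{2 l}{\frac{19}{3} + j}$ ($D{\left(j,l \right)} = \frac{l + l}{j + \left(6 - \frac{1}{-3}\right)} = \frac{2 l}{j + \left(6 - - \frac{1}{3}\right)} = \frac{2 l}{j + \left(6 + \frac{1}{3}\right)} = \frac{2 l}{j + \frac{19}{3}} = \frac{2 l}{\frac{19}{3} + j}$)
$D^{2}{\left(6,n{\left(-4,6 \right)} \right)} = \left(\frac{6}{\left(4 + 6\right) \left(19 + 3 \cdot 6\right)}\right)^{2} = \left(\frac{6}{10 \left(19 + 18\right)}\right)^{2} = \left(6 \cdot \frac{1}{10} \cdot \frac{1}{37}\right)^{2} = \left(\frac{3}{185}\right)^{2} = \frac{9}{34225}$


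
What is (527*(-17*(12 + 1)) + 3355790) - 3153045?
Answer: 86278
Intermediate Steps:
(527*(-17*(12 + 1)) + 3355790) - 3153045 = (527*(-17*13) + 3355790) - 3153045 = (527*(-221) + 3355790) - 3153045 = (-116467 + 3355790) - 3153045 = 3239323 - 3153045 = 86278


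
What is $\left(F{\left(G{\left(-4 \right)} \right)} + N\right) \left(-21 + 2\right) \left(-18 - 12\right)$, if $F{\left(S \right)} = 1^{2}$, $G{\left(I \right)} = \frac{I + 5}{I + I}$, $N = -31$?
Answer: $-17100$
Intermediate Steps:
$G{\left(I \right)} = \frac{5 + I}{2 I}$
$F{\left(S \right)} = 1$
$\left(F{\left(G{\left(-4 \right)} \right)} + N\right) \left(-21 + 2\right) \left(-18 - 12\right) = \left(1 - 31\right) \left(-21 + 2\right) \left(-18 - 12\right) = - 30 \left(\left(-19\right) \left(-30\right)\right) = \left(-30\right) 570 = -17100$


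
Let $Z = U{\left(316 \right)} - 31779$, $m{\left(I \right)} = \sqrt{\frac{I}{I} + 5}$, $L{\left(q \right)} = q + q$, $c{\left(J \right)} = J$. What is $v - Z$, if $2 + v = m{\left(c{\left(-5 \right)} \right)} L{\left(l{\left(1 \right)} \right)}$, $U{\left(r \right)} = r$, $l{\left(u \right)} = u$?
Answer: $31461 + 2 \sqrt{6} \approx 31466.0$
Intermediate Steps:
$L{\left(q \right)} = 2 q$
$m{\left(I \right)} = \sqrt{6}$ ($m{\left(I \right)} = \sqrt{1 + 5} = \sqrt{6}$)
$Z = -31463$ ($Z = 316 - 31779 = -31463$)
$v = -2 + 2 \sqrt{6}$ ($v = -2 + \sqrt{6} \cdot 2 \cdot 1 = -2 + \sqrt{6} \cdot 2 = -2 + 2 \sqrt{6} \approx 2.899$)
$v - Z = \left(-2 + 2 \sqrt{6}\right) - -31463 = \left(-2 + 2 \sqrt{6}\right) + 31463 = 31461 + 2 \sqrt{6}$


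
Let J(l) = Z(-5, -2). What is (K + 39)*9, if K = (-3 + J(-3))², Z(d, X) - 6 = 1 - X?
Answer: 675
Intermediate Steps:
Z(d, X) = 7 - X (Z(d, X) = 6 + (1 - X) = 7 - X)
J(l) = 9 (J(l) = 7 - 1*(-2) = 7 + 2 = 9)
K = 36 (K = (-3 + 9)² = 6² = 36)
(K + 39)*9 = (36 + 39)*9 = 75*9 = 675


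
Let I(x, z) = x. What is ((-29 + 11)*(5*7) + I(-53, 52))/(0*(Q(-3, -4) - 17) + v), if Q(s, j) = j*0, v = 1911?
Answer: -683/1911 ≈ -0.35740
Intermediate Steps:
Q(s, j) = 0
((-29 + 11)*(5*7) + I(-53, 52))/(0*(Q(-3, -4) - 17) + v) = ((-29 + 11)*(5*7) - 53)/(0*(0 - 17) + 1911) = (-18*35 - 53)/(0*(-17) + 1911) = (-630 - 53)/(0 + 1911) = -683/1911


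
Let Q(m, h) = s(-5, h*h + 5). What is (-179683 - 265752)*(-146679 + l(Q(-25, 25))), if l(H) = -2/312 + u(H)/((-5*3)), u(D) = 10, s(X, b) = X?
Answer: 3397485529205/52 ≈ 6.5336e+10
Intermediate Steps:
Q(m, h) = -5
l(H) = -35/52 (l(H) = -2/312 + 10/((-5*3)) = -2*1/312 + 10/(-15) = -1/156 + 10*(-1/15) = -1/156 - 2/3 = -35/52)
(-179683 - 265752)*(-146679 + l(Q(-25, 25))) = (-179683 - 265752)*(-146679 - 35/52) = -445435*(-7627343/52) = 3397485529205/52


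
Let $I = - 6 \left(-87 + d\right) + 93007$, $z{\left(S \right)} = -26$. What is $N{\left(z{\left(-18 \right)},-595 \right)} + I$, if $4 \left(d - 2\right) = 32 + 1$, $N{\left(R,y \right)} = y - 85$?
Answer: $\frac{185575}{2} \approx 92788.0$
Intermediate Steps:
$N{\left(R,y \right)} = -85 + y$ ($N{\left(R,y \right)} = y - 85 = -85 + y$)
$d = \frac{41}{4}$ ($d = 2 + \frac{32 + 1}{4} = 2 + \frac{1}{4} \cdot 33 = 2 + \frac{33}{4} = \frac{41}{4} \approx 10.25$)
$I = \frac{186935}{2}$ ($I = - 6 \left(-87 + \frac{41}{4}\right) + 93007 = \left(-6\right) \left(- \frac{307}{4}\right) + 93007 = \frac{921}{2} + 93007 = \frac{186935}{2} \approx 93468.0$)
$N{\left(z{\left(-18 \right)},-595 \right)} + I = \left(-85 - 595\right) + \frac{186935}{2} = -680 + \frac{186935}{2} = \frac{185575}{2}$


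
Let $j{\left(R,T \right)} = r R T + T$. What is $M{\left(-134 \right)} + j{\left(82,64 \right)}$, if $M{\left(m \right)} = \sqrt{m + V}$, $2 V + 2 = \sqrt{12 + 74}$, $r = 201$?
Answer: $1054912 + \frac{\sqrt{-540 + 2 \sqrt{86}}}{2} \approx 1.0549 \cdot 10^{6} + 11.418 i$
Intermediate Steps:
$V = -1 + \frac{\sqrt{86}}{2}$ ($V = -1 + \frac{\sqrt{12 + 74}}{2} = -1 + \frac{\sqrt{86}}{2} \approx 3.6368$)
$M{\left(m \right)} = \sqrt{-1 + m + \frac{\sqrt{86}}{2}}$ ($M{\left(m \right)} = \sqrt{m - \left(1 - \frac{\sqrt{86}}{2}\right)} = \sqrt{-1 + m + \frac{\sqrt{86}}{2}}$)
$j{\left(R,T \right)} = T + 201 R T$ ($j{\left(R,T \right)} = 201 R T + T = T + 201 R T$)
$M{\left(-134 \right)} + j{\left(82,64 \right)} = \frac{\sqrt{-4 + 2 \sqrt{86} + 4 \left(-134\right)}}{2} + 64 \left(1 + 201 \cdot 82\right) = \frac{\sqrt{-4 + 2 \sqrt{86} - 536}}{2} + 64 \left(1 + 16482\right) = \frac{\sqrt{-540 + 2 \sqrt{86}}}{2} + 64 \cdot 16483 = \frac{\sqrt{-540 + 2 \sqrt{86}}}{2} + 1054912 = 1054912 + \frac{\sqrt{-540 + 2 \sqrt{86}}}{2}$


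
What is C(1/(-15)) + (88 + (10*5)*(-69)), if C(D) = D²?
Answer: -756449/225 ≈ -3362.0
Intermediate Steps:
C(1/(-15)) + (88 + (10*5)*(-69)) = (1/(-15))² + (88 + (10*5)*(-69)) = (-1/15)² + (88 + 50*(-69)) = 1/225 + (88 - 3450) = 1/225 - 3362 = -756449/225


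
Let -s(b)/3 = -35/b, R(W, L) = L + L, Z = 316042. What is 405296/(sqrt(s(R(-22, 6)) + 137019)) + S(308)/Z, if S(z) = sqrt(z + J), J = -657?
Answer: 810592*sqrt(548111)/548111 + I*sqrt(349)/316042 ≈ 1094.9 + 5.9111e-5*I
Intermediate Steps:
R(W, L) = 2*L
S(z) = sqrt(-657 + z) (S(z) = sqrt(z - 657) = sqrt(-657 + z))
s(b) = 105/b (s(b) = -(-105)/b = 105/b)
405296/(sqrt(s(R(-22, 6)) + 137019)) + S(308)/Z = 405296/(sqrt(105/((2*6)) + 137019)) + sqrt(-657 + 308)/316042 = 405296/(sqrt(105/12 + 137019)) + sqrt(-349)*(1/316042) = 405296/(sqrt(105*(1/12) + 137019)) + (I*sqrt(349))*(1/316042) = 405296/(sqrt(35/4 + 137019)) + I*sqrt(349)/316042 = 405296/(sqrt(548111/4)) + I*sqrt(349)/316042 = 405296/((sqrt(548111)/2)) + I*sqrt(349)/316042 = 405296*(2*sqrt(548111)/548111) + I*sqrt(349)/316042 = 810592*sqrt(548111)/548111 + I*sqrt(349)/316042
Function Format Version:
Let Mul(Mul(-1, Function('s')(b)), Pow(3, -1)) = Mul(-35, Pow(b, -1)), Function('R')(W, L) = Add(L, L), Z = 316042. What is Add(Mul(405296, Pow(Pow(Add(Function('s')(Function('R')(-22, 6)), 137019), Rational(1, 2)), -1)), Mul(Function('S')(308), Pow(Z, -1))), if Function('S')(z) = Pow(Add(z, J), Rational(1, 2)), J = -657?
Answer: Add(Mul(Rational(810592, 548111), Pow(548111, Rational(1, 2))), Mul(Rational(1, 316042), I, Pow(349, Rational(1, 2)))) ≈ Add(1094.9, Mul(5.9111e-5, I))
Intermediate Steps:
Function('R')(W, L) = Mul(2, L)
Function('S')(z) = Pow(Add(-657, z), Rational(1, 2)) (Function('S')(z) = Pow(Add(z, -657), Rational(1, 2)) = Pow(Add(-657, z), Rational(1, 2)))
Function('s')(b) = Mul(105, Pow(b, -1)) (Function('s')(b) = Mul(-3, Mul(-35, Pow(b, -1))) = Mul(105, Pow(b, -1)))
Add(Mul(405296, Pow(Pow(Add(Function('s')(Function('R')(-22, 6)), 137019), Rational(1, 2)), -1)), Mul(Function('S')(308), Pow(Z, -1))) = Add(Mul(405296, Pow(Pow(Add(Mul(105, Pow(Mul(2, 6), -1)), 137019), Rational(1, 2)), -1)), Mul(Pow(Add(-657, 308), Rational(1, 2)), Pow(316042, -1))) = Add(Mul(405296, Pow(Pow(Add(Mul(105, Pow(12, -1)), 137019), Rational(1, 2)), -1)), Mul(Pow(-349, Rational(1, 2)), Rational(1, 316042))) = Add(Mul(405296, Pow(Pow(Add(Mul(105, Rational(1, 12)), 137019), Rational(1, 2)), -1)), Mul(Mul(I, Pow(349, Rational(1, 2))), Rational(1, 316042))) = Add(Mul(405296, Pow(Pow(Add(Rational(35, 4), 137019), Rational(1, 2)), -1)), Mul(Rational(1, 316042), I, Pow(349, Rational(1, 2)))) = Add(Mul(405296, Pow(Pow(Rational(548111, 4), Rational(1, 2)), -1)), Mul(Rational(1, 316042), I, Pow(349, Rational(1, 2)))) = Add(Mul(405296, Pow(Mul(Rational(1, 2), Pow(548111, Rational(1, 2))), -1)), Mul(Rational(1, 316042), I, Pow(349, Rational(1, 2)))) = Add(Mul(405296, Mul(Rational(2, 548111), Pow(548111, Rational(1, 2)))), Mul(Rational(1, 316042), I, Pow(349, Rational(1, 2)))) = Add(Mul(Rational(810592, 548111), Pow(548111, Rational(1, 2))), Mul(Rational(1, 316042), I, Pow(349, Rational(1, 2))))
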